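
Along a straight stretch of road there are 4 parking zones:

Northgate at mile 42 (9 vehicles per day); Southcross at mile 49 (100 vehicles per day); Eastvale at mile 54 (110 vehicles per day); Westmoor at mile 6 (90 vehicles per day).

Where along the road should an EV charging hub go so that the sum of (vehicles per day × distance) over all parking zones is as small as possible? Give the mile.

x = 49

For a sum of weighted absolute distances on a line, the optimum is the weighted median (not the mean). Total weight W = 309; half-weight = 154.5.
Sort by position and accumulate weight:
  mile 6 (Westmoor, w=90) → cum 90
  mile 42 (Northgate, w=9) → cum 99
  mile 49 (Southcross, w=100) → cum 199  ≥ 154.5 → median here
  mile 54 (Eastvale, w=110) → cum 309
Optimal location: mile 49.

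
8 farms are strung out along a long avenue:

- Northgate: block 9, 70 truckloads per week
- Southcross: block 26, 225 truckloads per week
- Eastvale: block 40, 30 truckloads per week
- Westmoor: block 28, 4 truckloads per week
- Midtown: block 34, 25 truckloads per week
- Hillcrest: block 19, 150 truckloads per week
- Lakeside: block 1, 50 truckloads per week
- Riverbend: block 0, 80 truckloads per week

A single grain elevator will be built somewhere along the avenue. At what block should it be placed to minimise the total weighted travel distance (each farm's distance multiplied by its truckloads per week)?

For a sum of weighted absolute distances on a line, the optimum is the weighted median (not the mean). Total weight W = 634; half-weight = 317.
Sort by position and accumulate weight:
  block 0 (Riverbend, w=80) → cum 80
  block 1 (Lakeside, w=50) → cum 130
  block 9 (Northgate, w=70) → cum 200
  block 19 (Hillcrest, w=150) → cum 350  ≥ 317 → median here
  block 26 (Southcross, w=225) → cum 575
  block 28 (Westmoor, w=4) → cum 579
  block 34 (Midtown, w=25) → cum 604
  block 40 (Eastvale, w=30) → cum 634
Optimal location: block 19.

x = 19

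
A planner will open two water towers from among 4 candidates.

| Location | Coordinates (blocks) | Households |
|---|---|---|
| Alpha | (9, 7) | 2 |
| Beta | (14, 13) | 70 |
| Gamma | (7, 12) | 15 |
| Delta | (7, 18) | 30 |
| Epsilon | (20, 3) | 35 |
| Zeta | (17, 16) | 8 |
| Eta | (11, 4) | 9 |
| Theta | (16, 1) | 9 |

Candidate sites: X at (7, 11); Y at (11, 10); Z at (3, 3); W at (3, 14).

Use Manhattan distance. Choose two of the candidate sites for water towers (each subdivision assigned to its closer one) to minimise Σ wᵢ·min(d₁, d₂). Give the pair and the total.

{X, Y}, total 1491

Evaluate every pair (each demand assigned to the nearer of the two):
  {X, Y}: total = 1491
  {Y, W}: total = 1596
  {Y, Z}: total = 1716
  {X, Z}: total = 1798
  {X, W}: total = 1992
  {Z, W}: total = 2129
Best pair: {X, Y} with total 1491.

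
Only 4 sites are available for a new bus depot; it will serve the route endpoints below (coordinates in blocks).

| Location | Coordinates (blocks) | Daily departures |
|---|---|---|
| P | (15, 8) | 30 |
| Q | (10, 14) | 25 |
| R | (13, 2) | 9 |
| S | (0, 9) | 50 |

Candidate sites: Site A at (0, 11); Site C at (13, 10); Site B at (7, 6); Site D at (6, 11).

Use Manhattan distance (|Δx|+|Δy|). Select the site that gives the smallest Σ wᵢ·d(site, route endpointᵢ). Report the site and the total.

Total weighted distance at each candidate:
  Site A (0, 11): total = 1163
  Site C (13, 10): total = 1067
  Site B (7, 6): total = 1165
  Site D (6, 11): total = 1079
Minimum is at Site C with total 1067 blocks.

Site C, total 1067 blocks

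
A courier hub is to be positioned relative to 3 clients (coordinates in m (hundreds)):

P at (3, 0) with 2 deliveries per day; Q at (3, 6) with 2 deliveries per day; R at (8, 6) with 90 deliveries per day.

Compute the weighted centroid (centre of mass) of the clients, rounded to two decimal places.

The minimiser of Σwᵢ‖p−pᵢ‖² is the weighted centroid p* = (Σwᵢpᵢ)/(Σwᵢ).
Σwᵢ = 94.
Σwᵢxᵢ = 2·3 + 2·3 + 90·8 = 732.
Σwᵢyᵢ = 2·0 + 2·6 + 90·6 = 552.
x* = 732/94 = 7.79, y* = 552/94 = 5.87.

(7.79, 5.87)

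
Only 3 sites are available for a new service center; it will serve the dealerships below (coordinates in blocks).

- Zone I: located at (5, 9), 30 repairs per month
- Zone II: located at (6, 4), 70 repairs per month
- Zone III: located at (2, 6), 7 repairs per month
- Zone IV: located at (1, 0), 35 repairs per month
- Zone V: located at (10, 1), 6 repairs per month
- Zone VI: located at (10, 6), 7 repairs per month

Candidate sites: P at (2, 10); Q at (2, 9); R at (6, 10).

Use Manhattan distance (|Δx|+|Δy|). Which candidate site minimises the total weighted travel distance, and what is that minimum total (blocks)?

R, total 1195 blocks

Total weighted distance at each candidate:
  P (2, 10): total = 1419
  Q (2, 9): total = 1264
  R (6, 10): total = 1195
Minimum is at R with total 1195 blocks.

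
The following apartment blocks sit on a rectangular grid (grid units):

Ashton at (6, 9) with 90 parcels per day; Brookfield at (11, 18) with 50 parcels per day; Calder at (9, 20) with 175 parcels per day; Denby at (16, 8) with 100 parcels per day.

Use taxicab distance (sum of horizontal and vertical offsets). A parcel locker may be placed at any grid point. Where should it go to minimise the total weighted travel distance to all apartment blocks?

Manhattan distance separates: Σwᵢ(|x−xᵢ|+|y−yᵢ|) = Σwᵢ|x−xᵢ| + Σwᵢ|y−yᵢ|, so x and y are optimised independently as 1-D weighted medians.
Total weight W = 415; half = 207.5.
x-coordinate, sorted with cumulative weight:
  x=6 (Ashton, w=90) cum 90
  x=9 (Calder, w=175) cum 265  ← median
  x=11 (Brookfield, w=50) cum 315
  x=16 (Denby, w=100) cum 415
⇒ x* = 9
y-coordinate, sorted with cumulative weight:
  y=8 (Denby, w=100) cum 100
  y=9 (Ashton, w=90) cum 190
  y=18 (Brookfield, w=50) cum 240  ← median
  y=20 (Calder, w=175) cum 415
⇒ y* = 18

(9, 18)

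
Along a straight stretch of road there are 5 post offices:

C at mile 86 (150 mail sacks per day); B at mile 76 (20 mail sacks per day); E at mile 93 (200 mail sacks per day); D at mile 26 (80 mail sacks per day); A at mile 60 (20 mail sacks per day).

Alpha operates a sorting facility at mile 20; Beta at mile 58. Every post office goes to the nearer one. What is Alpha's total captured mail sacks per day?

80

The indifferent point is the midpoint (20+58)/2 = 39; post offices left of it (closer to Alpha at 20) go to Alpha, those right go to Beta.
  D at 26 (w=80) → Alpha
  A at 60 (w=20) → Beta
  B at 76 (w=20) → Beta
  C at 86 (w=150) → Beta
  E at 93 (w=200) → Beta
Alpha captures 80; Beta captures 390.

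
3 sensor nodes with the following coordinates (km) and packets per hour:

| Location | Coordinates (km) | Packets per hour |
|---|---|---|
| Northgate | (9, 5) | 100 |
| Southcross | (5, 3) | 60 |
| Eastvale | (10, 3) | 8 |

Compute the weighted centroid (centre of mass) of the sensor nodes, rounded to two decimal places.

The minimiser of Σwᵢ‖p−pᵢ‖² is the weighted centroid p* = (Σwᵢpᵢ)/(Σwᵢ).
Σwᵢ = 168.
Σwᵢxᵢ = 100·9 + 60·5 + 8·10 = 1280.
Σwᵢyᵢ = 100·5 + 60·3 + 8·3 = 704.
x* = 1280/168 = 7.62, y* = 704/168 = 4.19.

(7.62, 4.19)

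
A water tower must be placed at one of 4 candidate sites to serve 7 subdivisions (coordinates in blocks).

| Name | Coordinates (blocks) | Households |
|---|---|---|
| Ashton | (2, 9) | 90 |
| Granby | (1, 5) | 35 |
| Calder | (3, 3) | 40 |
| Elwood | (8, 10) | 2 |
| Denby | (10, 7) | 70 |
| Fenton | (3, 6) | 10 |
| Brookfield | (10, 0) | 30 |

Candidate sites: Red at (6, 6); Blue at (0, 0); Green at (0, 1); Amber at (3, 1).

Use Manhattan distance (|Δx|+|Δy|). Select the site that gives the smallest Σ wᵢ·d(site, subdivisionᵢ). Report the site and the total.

Total weighted distance at each candidate:
  Red (6, 6): total = 1772
  Blue (0, 0): total = 3056
  Green (0, 1): total = 2839
  Amber (3, 1): total = 2328
Minimum is at Red with total 1772 blocks.

Red, total 1772 blocks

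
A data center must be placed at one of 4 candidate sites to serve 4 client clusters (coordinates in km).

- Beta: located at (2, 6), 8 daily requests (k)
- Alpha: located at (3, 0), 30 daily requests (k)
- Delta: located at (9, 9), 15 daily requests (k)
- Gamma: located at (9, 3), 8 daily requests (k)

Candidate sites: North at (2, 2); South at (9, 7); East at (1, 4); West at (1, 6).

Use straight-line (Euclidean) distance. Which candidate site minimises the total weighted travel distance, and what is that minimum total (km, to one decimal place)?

Total weighted distance at each candidate:
  North (2, 2): total = 304.1
  South (9, 7): total = 395.2
  East (1, 4): total = 358.1
  West (1, 6): total = 394.2
Minimum is at North with total 304.1 km.

North, total 304.1 km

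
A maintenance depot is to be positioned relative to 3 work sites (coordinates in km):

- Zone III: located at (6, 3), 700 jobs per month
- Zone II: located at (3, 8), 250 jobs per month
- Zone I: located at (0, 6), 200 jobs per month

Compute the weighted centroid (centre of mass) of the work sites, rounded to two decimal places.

(4.30, 4.61)

The minimiser of Σwᵢ‖p−pᵢ‖² is the weighted centroid p* = (Σwᵢpᵢ)/(Σwᵢ).
Σwᵢ = 1150.
Σwᵢxᵢ = 700·6 + 250·3 + 200·0 = 4950.
Σwᵢyᵢ = 700·3 + 250·8 + 200·6 = 5300.
x* = 4950/1150 = 4.30, y* = 5300/1150 = 4.61.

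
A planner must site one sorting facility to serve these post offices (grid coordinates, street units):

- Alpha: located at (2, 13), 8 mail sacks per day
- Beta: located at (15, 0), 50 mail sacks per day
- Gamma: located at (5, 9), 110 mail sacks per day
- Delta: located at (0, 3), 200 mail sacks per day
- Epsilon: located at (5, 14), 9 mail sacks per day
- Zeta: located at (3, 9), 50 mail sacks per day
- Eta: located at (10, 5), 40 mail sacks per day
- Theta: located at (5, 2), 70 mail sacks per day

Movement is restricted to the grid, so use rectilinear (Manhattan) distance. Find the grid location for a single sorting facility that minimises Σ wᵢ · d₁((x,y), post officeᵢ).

Manhattan distance separates: Σwᵢ(|x−xᵢ|+|y−yᵢ|) = Σwᵢ|x−xᵢ| + Σwᵢ|y−yᵢ|, so x and y are optimised independently as 1-D weighted medians.
Total weight W = 537; half = 268.5.
x-coordinate, sorted with cumulative weight:
  x=0 (Delta, w=200) cum 200
  x=2 (Alpha, w=8) cum 208
  x=3 (Zeta, w=50) cum 258
  x=5 (Gamma, w=110) cum 368  ← median
  x=5 (Epsilon, w=9) cum 377
  x=5 (Theta, w=70) cum 447
  x=10 (Eta, w=40) cum 487
  x=15 (Beta, w=50) cum 537
⇒ x* = 5
y-coordinate, sorted with cumulative weight:
  y=0 (Beta, w=50) cum 50
  y=2 (Theta, w=70) cum 120
  y=3 (Delta, w=200) cum 320  ← median
  y=5 (Eta, w=40) cum 360
  y=9 (Gamma, w=110) cum 470
  y=9 (Zeta, w=50) cum 520
  y=13 (Alpha, w=8) cum 528
  y=14 (Epsilon, w=9) cum 537
⇒ y* = 3

(5, 3)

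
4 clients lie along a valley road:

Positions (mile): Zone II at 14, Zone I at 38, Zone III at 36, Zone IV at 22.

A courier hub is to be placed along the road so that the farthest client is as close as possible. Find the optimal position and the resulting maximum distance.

The 1-center on a line is the midpoint of the two extreme points: leftmost at 14, rightmost at 38.
Optimal location = (14 + 38)/2 = 26; maximum distance = (38 − 14)/2 = 12.

location 26, max distance 12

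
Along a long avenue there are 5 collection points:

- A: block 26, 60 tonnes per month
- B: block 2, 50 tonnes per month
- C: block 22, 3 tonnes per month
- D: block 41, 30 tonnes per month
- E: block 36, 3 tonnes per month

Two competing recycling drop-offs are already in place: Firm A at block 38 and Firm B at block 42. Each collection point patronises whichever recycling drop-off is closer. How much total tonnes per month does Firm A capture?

116

The indifferent point is the midpoint (38+42)/2 = 40; collection points left of it (closer to Firm A at 38) go to Firm A, those right go to Firm B.
  B at 2 (w=50) → Firm A
  C at 22 (w=3) → Firm A
  A at 26 (w=60) → Firm A
  E at 36 (w=3) → Firm A
  D at 41 (w=30) → Firm B
Firm A captures 116; Firm B captures 30.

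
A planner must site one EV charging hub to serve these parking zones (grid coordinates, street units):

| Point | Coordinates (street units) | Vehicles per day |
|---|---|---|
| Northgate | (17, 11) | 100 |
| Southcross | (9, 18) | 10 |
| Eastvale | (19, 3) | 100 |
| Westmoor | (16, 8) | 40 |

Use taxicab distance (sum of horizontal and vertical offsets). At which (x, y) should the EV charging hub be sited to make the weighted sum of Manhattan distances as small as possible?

Manhattan distance separates: Σwᵢ(|x−xᵢ|+|y−yᵢ|) = Σwᵢ|x−xᵢ| + Σwᵢ|y−yᵢ|, so x and y are optimised independently as 1-D weighted medians.
Total weight W = 250; half = 125.
x-coordinate, sorted with cumulative weight:
  x=9 (Southcross, w=10) cum 10
  x=16 (Westmoor, w=40) cum 50
  x=17 (Northgate, w=100) cum 150  ← median
  x=19 (Eastvale, w=100) cum 250
⇒ x* = 17
y-coordinate, sorted with cumulative weight:
  y=3 (Eastvale, w=100) cum 100
  y=8 (Westmoor, w=40) cum 140  ← median
  y=11 (Northgate, w=100) cum 240
  y=18 (Southcross, w=10) cum 250
⇒ y* = 8

(17, 8)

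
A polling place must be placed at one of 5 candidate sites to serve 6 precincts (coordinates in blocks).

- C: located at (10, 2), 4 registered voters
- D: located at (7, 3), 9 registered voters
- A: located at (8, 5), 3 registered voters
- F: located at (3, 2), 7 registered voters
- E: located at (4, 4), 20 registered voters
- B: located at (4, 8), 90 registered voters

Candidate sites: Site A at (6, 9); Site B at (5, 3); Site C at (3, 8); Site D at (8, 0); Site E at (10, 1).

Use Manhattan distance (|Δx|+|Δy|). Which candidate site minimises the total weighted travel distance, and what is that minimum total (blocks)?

Total weighted distance at each candidate:
  Site A (6, 9): total = 605
  Site B (5, 3): total = 658
  Site C (3, 8): total = 389
  Site D (8, 0): total = 1356
  Site E (10, 1): total = 1473
Minimum is at Site C with total 389 blocks.

Site C, total 389 blocks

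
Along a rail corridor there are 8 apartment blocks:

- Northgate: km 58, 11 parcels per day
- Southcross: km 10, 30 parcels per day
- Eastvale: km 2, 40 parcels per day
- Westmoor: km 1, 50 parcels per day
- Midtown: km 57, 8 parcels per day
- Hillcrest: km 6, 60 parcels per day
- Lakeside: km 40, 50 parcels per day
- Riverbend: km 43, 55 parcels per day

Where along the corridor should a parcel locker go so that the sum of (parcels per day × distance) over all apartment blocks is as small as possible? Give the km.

x = 10

For a sum of weighted absolute distances on a line, the optimum is the weighted median (not the mean). Total weight W = 304; half-weight = 152.
Sort by position and accumulate weight:
  km 1 (Westmoor, w=50) → cum 50
  km 2 (Eastvale, w=40) → cum 90
  km 6 (Hillcrest, w=60) → cum 150
  km 10 (Southcross, w=30) → cum 180  ≥ 152 → median here
  km 40 (Lakeside, w=50) → cum 230
  km 43 (Riverbend, w=55) → cum 285
  km 57 (Midtown, w=8) → cum 293
  km 58 (Northgate, w=11) → cum 304
Optimal location: km 10.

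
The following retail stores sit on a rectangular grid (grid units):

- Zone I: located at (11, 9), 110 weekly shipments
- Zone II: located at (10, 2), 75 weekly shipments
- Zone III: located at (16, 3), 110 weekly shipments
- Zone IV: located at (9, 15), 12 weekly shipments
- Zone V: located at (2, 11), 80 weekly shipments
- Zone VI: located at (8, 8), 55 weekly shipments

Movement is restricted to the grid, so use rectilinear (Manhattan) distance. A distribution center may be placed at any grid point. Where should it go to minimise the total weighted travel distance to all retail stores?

(10, 8)

Manhattan distance separates: Σwᵢ(|x−xᵢ|+|y−yᵢ|) = Σwᵢ|x−xᵢ| + Σwᵢ|y−yᵢ|, so x and y are optimised independently as 1-D weighted medians.
Total weight W = 442; half = 221.
x-coordinate, sorted with cumulative weight:
  x=2 (Zone V, w=80) cum 80
  x=8 (Zone VI, w=55) cum 135
  x=9 (Zone IV, w=12) cum 147
  x=10 (Zone II, w=75) cum 222  ← median
  x=11 (Zone I, w=110) cum 332
  x=16 (Zone III, w=110) cum 442
⇒ x* = 10
y-coordinate, sorted with cumulative weight:
  y=2 (Zone II, w=75) cum 75
  y=3 (Zone III, w=110) cum 185
  y=8 (Zone VI, w=55) cum 240  ← median
  y=9 (Zone I, w=110) cum 350
  y=11 (Zone V, w=80) cum 430
  y=15 (Zone IV, w=12) cum 442
⇒ y* = 8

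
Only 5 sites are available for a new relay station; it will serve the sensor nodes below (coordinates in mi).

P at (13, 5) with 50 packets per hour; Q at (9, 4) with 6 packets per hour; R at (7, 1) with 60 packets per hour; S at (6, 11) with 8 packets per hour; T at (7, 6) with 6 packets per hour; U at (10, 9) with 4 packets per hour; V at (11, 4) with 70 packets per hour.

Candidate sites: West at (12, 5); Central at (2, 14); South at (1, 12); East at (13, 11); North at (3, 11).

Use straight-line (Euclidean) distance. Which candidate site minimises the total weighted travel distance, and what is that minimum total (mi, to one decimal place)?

Total weighted distance at each candidate:
  West (12, 5): total = 668.5
  Central (2, 14): total = 2695.7
  South (1, 12): total = 2540.4
  East (13, 11): total = 1675.0
  North (3, 11): total = 2120.3
Minimum is at West with total 668.5 mi.

West, total 668.5 mi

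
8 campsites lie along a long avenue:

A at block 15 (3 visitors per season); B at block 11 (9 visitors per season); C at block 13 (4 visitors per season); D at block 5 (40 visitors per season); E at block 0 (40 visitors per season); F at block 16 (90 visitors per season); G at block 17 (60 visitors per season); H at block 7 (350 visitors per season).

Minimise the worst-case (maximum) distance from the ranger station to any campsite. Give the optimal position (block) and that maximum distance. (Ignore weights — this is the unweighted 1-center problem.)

location 8.5, max distance 8.5

The 1-center on a line is the midpoint of the two extreme points: leftmost at 0, rightmost at 17.
Optimal location = (0 + 17)/2 = 8.5; maximum distance = (17 − 0)/2 = 8.5.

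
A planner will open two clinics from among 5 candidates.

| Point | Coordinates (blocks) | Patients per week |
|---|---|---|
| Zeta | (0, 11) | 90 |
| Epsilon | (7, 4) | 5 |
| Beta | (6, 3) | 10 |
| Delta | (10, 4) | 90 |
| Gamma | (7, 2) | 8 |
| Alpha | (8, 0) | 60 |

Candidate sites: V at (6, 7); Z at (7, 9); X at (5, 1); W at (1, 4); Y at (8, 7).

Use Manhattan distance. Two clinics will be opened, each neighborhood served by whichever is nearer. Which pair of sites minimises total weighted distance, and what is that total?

{W, Y}, total 1718

Evaluate every pair (each demand assigned to the nearer of the two):
  {W, Y}: total = 1718
  {X, W}: total = 1759
  {Z, Y}: total = 1808
  {V, X}: total = 1844
  {X, Y}: total = 1844
  {Z, X}: total = 1849
  {V, Y}: total = 1878
  {V, W}: total = 1998
  {V, Z}: total = 2088
  {Z, W}: total = 2181
Best pair: {W, Y} with total 1718.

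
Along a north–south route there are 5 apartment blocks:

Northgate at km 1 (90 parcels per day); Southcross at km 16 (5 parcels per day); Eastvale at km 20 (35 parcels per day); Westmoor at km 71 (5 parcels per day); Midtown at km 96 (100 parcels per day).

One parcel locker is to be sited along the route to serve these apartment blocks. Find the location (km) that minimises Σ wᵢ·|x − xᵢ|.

For a sum of weighted absolute distances on a line, the optimum is the weighted median (not the mean). Total weight W = 235; half-weight = 117.5.
Sort by position and accumulate weight:
  km 1 (Northgate, w=90) → cum 90
  km 16 (Southcross, w=5) → cum 95
  km 20 (Eastvale, w=35) → cum 130  ≥ 117.5 → median here
  km 71 (Westmoor, w=5) → cum 135
  km 96 (Midtown, w=100) → cum 235
Optimal location: km 20.

x = 20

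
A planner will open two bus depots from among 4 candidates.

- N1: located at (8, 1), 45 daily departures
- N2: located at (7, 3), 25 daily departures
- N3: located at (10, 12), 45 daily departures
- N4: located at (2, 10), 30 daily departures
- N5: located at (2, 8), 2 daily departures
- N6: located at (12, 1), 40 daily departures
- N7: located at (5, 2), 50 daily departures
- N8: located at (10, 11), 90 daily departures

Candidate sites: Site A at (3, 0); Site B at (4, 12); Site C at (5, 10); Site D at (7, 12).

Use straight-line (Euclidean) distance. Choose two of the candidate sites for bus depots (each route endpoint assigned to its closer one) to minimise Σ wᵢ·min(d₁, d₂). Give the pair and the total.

{Site A, Site D}, total 1452.1

Evaluate every pair (each demand assigned to the nearer of the two):
  {Site A, Site D}: total = 1452.1
  {Site A, Site C}: total = 1656.5
  {Site A, Site B}: total = 1769.3
  {Site C, Site D}: total = 1981.8
  {Site B, Site D}: total = 2221.3
  {Site B, Site C}: total = 2258.3
Best pair: {Site A, Site D} with total 1452.1.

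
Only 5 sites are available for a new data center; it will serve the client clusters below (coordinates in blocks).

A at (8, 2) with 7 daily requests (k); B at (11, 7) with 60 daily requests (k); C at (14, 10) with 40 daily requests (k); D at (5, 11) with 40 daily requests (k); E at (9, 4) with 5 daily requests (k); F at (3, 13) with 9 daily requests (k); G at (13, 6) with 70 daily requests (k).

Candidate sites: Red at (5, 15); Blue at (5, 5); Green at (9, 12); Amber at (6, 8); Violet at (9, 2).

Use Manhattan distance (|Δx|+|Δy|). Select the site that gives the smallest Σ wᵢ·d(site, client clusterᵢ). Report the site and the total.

Amber, total 1713 blocks

Total weighted distance at each candidate:
  Red (5, 15): total = 2973
  Blue (5, 5): total = 2067
  Green (9, 12): total = 1780
  Amber (6, 8): total = 1713
  Violet (9, 2): total = 2190
Minimum is at Amber with total 1713 blocks.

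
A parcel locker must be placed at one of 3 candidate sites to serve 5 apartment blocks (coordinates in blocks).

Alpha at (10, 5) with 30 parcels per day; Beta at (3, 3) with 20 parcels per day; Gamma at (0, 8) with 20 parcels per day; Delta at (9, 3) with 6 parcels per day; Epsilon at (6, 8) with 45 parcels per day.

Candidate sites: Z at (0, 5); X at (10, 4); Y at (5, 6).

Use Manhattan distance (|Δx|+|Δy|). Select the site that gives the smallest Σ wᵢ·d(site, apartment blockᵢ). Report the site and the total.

Total weighted distance at each candidate:
  Z (0, 5): total = 931
  X (10, 4): total = 842
  Y (5, 6): total = 597
Minimum is at Y with total 597 blocks.

Y, total 597 blocks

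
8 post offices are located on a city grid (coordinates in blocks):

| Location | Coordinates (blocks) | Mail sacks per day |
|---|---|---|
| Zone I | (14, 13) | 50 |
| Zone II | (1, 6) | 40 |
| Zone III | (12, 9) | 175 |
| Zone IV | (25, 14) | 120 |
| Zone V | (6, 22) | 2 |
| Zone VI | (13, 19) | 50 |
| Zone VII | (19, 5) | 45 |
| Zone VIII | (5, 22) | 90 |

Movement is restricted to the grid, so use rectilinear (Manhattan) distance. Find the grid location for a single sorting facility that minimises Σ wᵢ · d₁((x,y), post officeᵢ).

Manhattan distance separates: Σwᵢ(|x−xᵢ|+|y−yᵢ|) = Σwᵢ|x−xᵢ| + Σwᵢ|y−yᵢ|, so x and y are optimised independently as 1-D weighted medians.
Total weight W = 572; half = 286.
x-coordinate, sorted with cumulative weight:
  x=1 (Zone II, w=40) cum 40
  x=5 (Zone VIII, w=90) cum 130
  x=6 (Zone V, w=2) cum 132
  x=12 (Zone III, w=175) cum 307  ← median
  x=13 (Zone VI, w=50) cum 357
  x=14 (Zone I, w=50) cum 407
  x=19 (Zone VII, w=45) cum 452
  x=25 (Zone IV, w=120) cum 572
⇒ x* = 12
y-coordinate, sorted with cumulative weight:
  y=5 (Zone VII, w=45) cum 45
  y=6 (Zone II, w=40) cum 85
  y=9 (Zone III, w=175) cum 260
  y=13 (Zone I, w=50) cum 310  ← median
  y=14 (Zone IV, w=120) cum 430
  y=19 (Zone VI, w=50) cum 480
  y=22 (Zone V, w=2) cum 482
  y=22 (Zone VIII, w=90) cum 572
⇒ y* = 13

(12, 13)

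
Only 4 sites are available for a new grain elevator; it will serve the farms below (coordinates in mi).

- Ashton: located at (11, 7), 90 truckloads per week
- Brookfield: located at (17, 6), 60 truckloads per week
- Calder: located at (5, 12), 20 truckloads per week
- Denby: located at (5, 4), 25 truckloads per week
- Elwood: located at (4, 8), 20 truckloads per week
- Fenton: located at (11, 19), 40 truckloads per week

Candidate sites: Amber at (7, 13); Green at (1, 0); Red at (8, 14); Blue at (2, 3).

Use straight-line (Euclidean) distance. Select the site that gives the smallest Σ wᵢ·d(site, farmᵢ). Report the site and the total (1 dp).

Amber, total 2061.7 mi

Total weighted distance at each candidate:
  Amber (7, 13): total = 2061.7
  Green (1, 0): total = 3548.0
  Red (8, 14): total = 2118.5
  Blue (2, 3): total = 2915.0
Minimum is at Amber with total 2061.7 mi.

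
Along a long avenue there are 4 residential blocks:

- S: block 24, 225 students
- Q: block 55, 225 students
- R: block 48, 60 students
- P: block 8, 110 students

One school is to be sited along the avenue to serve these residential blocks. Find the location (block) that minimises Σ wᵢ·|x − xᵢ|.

x = 24

For a sum of weighted absolute distances on a line, the optimum is the weighted median (not the mean). Total weight W = 620; half-weight = 310.
Sort by position and accumulate weight:
  block 8 (P, w=110) → cum 110
  block 24 (S, w=225) → cum 335  ≥ 310 → median here
  block 48 (R, w=60) → cum 395
  block 55 (Q, w=225) → cum 620
Optimal location: block 24.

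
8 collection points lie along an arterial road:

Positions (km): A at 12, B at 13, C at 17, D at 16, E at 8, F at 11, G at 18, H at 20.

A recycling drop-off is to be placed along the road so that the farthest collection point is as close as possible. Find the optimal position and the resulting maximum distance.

The 1-center on a line is the midpoint of the two extreme points: leftmost at 8, rightmost at 20.
Optimal location = (8 + 20)/2 = 14; maximum distance = (20 − 8)/2 = 6.

location 14, max distance 6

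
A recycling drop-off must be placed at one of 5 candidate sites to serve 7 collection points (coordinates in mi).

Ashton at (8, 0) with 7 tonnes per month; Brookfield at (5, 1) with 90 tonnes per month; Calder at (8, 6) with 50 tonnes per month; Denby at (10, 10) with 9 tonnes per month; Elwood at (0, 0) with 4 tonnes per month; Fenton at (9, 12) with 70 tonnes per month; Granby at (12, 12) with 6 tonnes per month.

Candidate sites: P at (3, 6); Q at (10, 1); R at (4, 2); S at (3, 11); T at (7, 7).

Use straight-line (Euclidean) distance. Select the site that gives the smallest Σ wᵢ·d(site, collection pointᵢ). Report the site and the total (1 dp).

T, total 1186.6 mi

Total weighted distance at each candidate:
  P (3, 6): total = 1547.6
  Q (10, 1): total = 1696.4
  R (4, 2): total = 1408.8
  S (3, 11): total = 1945.3
  T (7, 7): total = 1186.6
Minimum is at T with total 1186.6 mi.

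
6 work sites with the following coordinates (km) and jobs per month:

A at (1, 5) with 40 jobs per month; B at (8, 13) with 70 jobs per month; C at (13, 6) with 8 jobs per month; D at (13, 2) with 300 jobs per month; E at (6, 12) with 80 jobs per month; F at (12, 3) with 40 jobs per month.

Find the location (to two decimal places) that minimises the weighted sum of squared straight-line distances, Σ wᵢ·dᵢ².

(10.34, 5.28)

The minimiser of Σwᵢ‖p−pᵢ‖² is the weighted centroid p* = (Σwᵢpᵢ)/(Σwᵢ).
Σwᵢ = 538.
Σwᵢxᵢ = 40·1 + 70·8 + 8·13 + 300·13 + 80·6 + 40·12 = 5564.
Σwᵢyᵢ = 40·5 + 70·13 + 8·6 + 300·2 + 80·12 + 40·3 = 2838.
x* = 5564/538 = 10.34, y* = 2838/538 = 5.28.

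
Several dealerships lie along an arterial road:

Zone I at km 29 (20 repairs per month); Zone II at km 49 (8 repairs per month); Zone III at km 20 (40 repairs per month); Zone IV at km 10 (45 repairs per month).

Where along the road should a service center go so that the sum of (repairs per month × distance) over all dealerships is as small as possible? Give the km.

For a sum of weighted absolute distances on a line, the optimum is the weighted median (not the mean). Total weight W = 113; half-weight = 56.5.
Sort by position and accumulate weight:
  km 10 (Zone IV, w=45) → cum 45
  km 20 (Zone III, w=40) → cum 85  ≥ 56.5 → median here
  km 29 (Zone I, w=20) → cum 105
  km 49 (Zone II, w=8) → cum 113
Optimal location: km 20.

x = 20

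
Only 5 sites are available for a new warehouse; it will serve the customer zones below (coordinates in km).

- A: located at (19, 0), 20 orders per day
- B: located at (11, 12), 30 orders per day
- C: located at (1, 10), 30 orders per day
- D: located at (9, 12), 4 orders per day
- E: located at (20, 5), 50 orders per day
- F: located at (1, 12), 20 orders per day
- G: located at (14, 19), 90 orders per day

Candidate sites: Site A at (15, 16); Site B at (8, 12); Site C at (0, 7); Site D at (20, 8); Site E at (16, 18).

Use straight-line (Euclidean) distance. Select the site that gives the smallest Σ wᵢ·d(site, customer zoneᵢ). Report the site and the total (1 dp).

Total weighted distance at each candidate:
  Site A (15, 16): total = 2165.3
  Site B (8, 12): total = 2302.4
  Site C (0, 7): total = 3670.0
  Site D (20, 8): total = 2742.7
  Site E (16, 18): total = 2350.6
Minimum is at Site A with total 2165.3 km.

Site A, total 2165.3 km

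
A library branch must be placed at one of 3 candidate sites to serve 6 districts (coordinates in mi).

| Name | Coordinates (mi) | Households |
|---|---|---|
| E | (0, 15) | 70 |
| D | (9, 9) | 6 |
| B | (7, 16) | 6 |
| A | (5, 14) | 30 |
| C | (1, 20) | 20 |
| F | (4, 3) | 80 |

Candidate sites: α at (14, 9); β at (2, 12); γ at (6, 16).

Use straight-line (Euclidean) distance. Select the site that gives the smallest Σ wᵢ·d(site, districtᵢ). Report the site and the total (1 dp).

Total weighted distance at each candidate:
  α (14, 9): total = 2738.0
  β (2, 12): total = 1343.5
  γ (6, 16): total = 1724.9
Minimum is at β with total 1343.5 mi.

β, total 1343.5 mi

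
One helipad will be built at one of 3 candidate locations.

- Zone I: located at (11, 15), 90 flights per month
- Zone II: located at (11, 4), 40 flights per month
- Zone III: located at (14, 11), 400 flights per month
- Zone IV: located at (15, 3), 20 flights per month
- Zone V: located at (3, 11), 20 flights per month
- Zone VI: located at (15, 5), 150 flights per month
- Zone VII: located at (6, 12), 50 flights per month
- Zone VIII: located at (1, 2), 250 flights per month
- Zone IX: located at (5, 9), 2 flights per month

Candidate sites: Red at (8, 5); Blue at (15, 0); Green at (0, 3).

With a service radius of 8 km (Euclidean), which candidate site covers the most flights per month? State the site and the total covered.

Red, covering 532

Coverage radius r = 8 km; a point is covered iff (Δx)²+(Δy)² ≤ 8² = 64.
  Red (8, 5): covers {Zone II, Zone IV, Zone V, Zone VI, Zone VII, Zone VIII, Zone IX} → 532
  Blue (15, 0): covers {Zone II, Zone IV, Zone VI} → 210
  Green (0, 3): covers {Zone VIII, Zone IX} → 252
Maximum coverage at Red: 532 flights per month.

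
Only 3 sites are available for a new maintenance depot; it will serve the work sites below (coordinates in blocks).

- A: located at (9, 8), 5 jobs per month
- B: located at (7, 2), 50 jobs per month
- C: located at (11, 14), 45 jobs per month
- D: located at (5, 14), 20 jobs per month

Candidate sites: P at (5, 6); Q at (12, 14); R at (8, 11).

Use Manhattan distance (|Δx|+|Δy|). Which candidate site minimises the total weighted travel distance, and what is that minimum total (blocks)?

R, total 910 blocks

Total weighted distance at each candidate:
  P (5, 6): total = 1120
  Q (12, 14): total = 1080
  R (8, 11): total = 910
Minimum is at R with total 910 blocks.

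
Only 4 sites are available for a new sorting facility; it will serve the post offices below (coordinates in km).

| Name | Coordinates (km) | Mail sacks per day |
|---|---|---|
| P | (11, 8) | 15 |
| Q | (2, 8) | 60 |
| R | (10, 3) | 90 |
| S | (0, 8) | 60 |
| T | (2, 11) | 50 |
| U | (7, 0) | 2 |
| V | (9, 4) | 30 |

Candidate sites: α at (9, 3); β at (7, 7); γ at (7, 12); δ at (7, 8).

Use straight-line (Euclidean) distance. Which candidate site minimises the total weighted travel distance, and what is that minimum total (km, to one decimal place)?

β, total 1684.4 km

Total weighted distance at each candidate:
  α (9, 3): total = 1873.4
  β (7, 7): total = 1684.4
  γ (7, 12): total = 2332.9
  δ (7, 8): total = 1746.5
Minimum is at β with total 1684.4 km.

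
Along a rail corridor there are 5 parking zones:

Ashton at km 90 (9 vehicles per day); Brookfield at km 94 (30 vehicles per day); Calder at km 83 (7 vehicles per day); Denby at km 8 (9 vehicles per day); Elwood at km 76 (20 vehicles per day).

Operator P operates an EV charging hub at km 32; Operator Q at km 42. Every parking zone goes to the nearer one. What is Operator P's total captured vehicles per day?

The indifferent point is the midpoint (32+42)/2 = 37; parking zones left of it (closer to Operator P at 32) go to Operator P, those right go to Operator Q.
  Denby at 8 (w=9) → Operator P
  Elwood at 76 (w=20) → Operator Q
  Calder at 83 (w=7) → Operator Q
  Ashton at 90 (w=9) → Operator Q
  Brookfield at 94 (w=30) → Operator Q
Operator P captures 9; Operator Q captures 66.

9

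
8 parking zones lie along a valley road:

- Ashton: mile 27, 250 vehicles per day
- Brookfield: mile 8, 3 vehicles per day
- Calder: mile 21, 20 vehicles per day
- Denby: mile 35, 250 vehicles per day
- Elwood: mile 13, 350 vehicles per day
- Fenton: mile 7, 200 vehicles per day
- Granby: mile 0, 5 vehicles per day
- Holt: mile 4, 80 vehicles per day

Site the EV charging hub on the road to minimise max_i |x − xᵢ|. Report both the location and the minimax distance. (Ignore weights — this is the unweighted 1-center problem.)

location 17.5, max distance 17.5

The 1-center on a line is the midpoint of the two extreme points: leftmost at 0, rightmost at 35.
Optimal location = (0 + 35)/2 = 17.5; maximum distance = (35 − 0)/2 = 17.5.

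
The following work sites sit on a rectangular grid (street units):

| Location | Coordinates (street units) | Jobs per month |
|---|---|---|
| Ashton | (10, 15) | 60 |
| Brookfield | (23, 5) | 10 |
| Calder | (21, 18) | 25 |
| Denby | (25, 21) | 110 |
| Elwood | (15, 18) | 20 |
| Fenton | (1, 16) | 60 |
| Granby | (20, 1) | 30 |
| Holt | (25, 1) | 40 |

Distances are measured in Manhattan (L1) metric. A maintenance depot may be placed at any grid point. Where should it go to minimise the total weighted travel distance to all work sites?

Manhattan distance separates: Σwᵢ(|x−xᵢ|+|y−yᵢ|) = Σwᵢ|x−xᵢ| + Σwᵢ|y−yᵢ|, so x and y are optimised independently as 1-D weighted medians.
Total weight W = 355; half = 177.5.
x-coordinate, sorted with cumulative weight:
  x=1 (Fenton, w=60) cum 60
  x=10 (Ashton, w=60) cum 120
  x=15 (Elwood, w=20) cum 140
  x=20 (Granby, w=30) cum 170
  x=21 (Calder, w=25) cum 195  ← median
  x=23 (Brookfield, w=10) cum 205
  x=25 (Denby, w=110) cum 315
  x=25 (Holt, w=40) cum 355
⇒ x* = 21
y-coordinate, sorted with cumulative weight:
  y=1 (Granby, w=30) cum 30
  y=1 (Holt, w=40) cum 70
  y=5 (Brookfield, w=10) cum 80
  y=15 (Ashton, w=60) cum 140
  y=16 (Fenton, w=60) cum 200  ← median
  y=18 (Calder, w=25) cum 225
  y=18 (Elwood, w=20) cum 245
  y=21 (Denby, w=110) cum 355
⇒ y* = 16

(21, 16)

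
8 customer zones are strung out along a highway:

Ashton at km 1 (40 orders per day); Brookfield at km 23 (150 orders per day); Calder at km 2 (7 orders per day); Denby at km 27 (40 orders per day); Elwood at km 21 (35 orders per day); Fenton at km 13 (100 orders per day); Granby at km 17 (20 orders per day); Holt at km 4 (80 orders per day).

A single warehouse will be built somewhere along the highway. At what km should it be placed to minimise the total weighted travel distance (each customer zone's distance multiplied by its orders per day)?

x = 17

For a sum of weighted absolute distances on a line, the optimum is the weighted median (not the mean). Total weight W = 472; half-weight = 236.
Sort by position and accumulate weight:
  km 1 (Ashton, w=40) → cum 40
  km 2 (Calder, w=7) → cum 47
  km 4 (Holt, w=80) → cum 127
  km 13 (Fenton, w=100) → cum 227
  km 17 (Granby, w=20) → cum 247  ≥ 236 → median here
  km 21 (Elwood, w=35) → cum 282
  km 23 (Brookfield, w=150) → cum 432
  km 27 (Denby, w=40) → cum 472
Optimal location: km 17.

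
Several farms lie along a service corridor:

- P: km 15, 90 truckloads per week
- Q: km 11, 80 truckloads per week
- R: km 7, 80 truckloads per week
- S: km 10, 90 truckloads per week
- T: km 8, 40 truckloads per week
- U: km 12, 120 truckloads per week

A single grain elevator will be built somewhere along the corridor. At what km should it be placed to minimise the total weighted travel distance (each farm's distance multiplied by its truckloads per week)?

x = 11

For a sum of weighted absolute distances on a line, the optimum is the weighted median (not the mean). Total weight W = 500; half-weight = 250.
Sort by position and accumulate weight:
  km 7 (R, w=80) → cum 80
  km 8 (T, w=40) → cum 120
  km 10 (S, w=90) → cum 210
  km 11 (Q, w=80) → cum 290  ≥ 250 → median here
  km 12 (U, w=120) → cum 410
  km 15 (P, w=90) → cum 500
Optimal location: km 11.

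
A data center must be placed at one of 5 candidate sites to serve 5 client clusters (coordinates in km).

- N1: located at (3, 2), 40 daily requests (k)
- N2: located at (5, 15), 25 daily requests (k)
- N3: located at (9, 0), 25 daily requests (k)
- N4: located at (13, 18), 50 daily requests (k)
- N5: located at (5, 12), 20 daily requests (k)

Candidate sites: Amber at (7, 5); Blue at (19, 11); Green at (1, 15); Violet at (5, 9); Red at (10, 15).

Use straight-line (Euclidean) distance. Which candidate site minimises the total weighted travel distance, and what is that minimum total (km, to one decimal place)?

Total weighted distance at each candidate:
  Amber (7, 5): total = 1451.1
  Blue (19, 11): total = 2211.7
  Green (1, 15): total = 1769.6
  Violet (5, 9): total = 1349.5
  Red (10, 15): total = 1420.2
Minimum is at Violet with total 1349.5 km.

Violet, total 1349.5 km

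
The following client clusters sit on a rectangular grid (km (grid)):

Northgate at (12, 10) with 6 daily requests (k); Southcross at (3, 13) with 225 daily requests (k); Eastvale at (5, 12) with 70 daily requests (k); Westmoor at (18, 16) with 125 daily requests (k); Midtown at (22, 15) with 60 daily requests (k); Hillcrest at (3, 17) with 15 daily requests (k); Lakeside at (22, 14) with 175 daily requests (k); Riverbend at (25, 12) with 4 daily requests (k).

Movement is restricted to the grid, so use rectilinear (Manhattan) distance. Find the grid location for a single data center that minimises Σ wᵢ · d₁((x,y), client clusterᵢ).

(18, 14)

Manhattan distance separates: Σwᵢ(|x−xᵢ|+|y−yᵢ|) = Σwᵢ|x−xᵢ| + Σwᵢ|y−yᵢ|, so x and y are optimised independently as 1-D weighted medians.
Total weight W = 680; half = 340.
x-coordinate, sorted with cumulative weight:
  x=3 (Southcross, w=225) cum 225
  x=3 (Hillcrest, w=15) cum 240
  x=5 (Eastvale, w=70) cum 310
  x=12 (Northgate, w=6) cum 316
  x=18 (Westmoor, w=125) cum 441  ← median
  x=22 (Midtown, w=60) cum 501
  x=22 (Lakeside, w=175) cum 676
  x=25 (Riverbend, w=4) cum 680
⇒ x* = 18
y-coordinate, sorted with cumulative weight:
  y=10 (Northgate, w=6) cum 6
  y=12 (Eastvale, w=70) cum 76
  y=12 (Riverbend, w=4) cum 80
  y=13 (Southcross, w=225) cum 305
  y=14 (Lakeside, w=175) cum 480  ← median
  y=15 (Midtown, w=60) cum 540
  y=16 (Westmoor, w=125) cum 665
  y=17 (Hillcrest, w=15) cum 680
⇒ y* = 14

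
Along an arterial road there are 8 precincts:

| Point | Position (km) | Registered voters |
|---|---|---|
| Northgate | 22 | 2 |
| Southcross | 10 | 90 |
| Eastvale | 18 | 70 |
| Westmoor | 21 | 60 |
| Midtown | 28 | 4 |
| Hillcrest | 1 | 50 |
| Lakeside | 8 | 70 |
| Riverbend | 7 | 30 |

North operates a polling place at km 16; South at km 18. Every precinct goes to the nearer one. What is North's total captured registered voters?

240

The indifferent point is the midpoint (16+18)/2 = 17; precincts left of it (closer to North at 16) go to North, those right go to South.
  Hillcrest at 1 (w=50) → North
  Riverbend at 7 (w=30) → North
  Lakeside at 8 (w=70) → North
  Southcross at 10 (w=90) → North
  Eastvale at 18 (w=70) → South
  Westmoor at 21 (w=60) → South
  Northgate at 22 (w=2) → South
  Midtown at 28 (w=4) → South
North captures 240; South captures 136.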